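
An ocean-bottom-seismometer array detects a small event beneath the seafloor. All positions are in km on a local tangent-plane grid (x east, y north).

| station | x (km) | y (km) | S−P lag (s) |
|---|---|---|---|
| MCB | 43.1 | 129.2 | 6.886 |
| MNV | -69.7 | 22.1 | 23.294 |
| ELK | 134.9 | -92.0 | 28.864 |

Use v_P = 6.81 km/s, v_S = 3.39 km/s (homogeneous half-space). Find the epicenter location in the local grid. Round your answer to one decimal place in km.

Distance from S−P lag: d = Δt · v_P v_S / (v_P − v_S) = Δt · (6.81·3.39)/(6.81−3.39) ≈ 6.7503·Δt.
So d_MCB = 46.48, d_MNV = 157.24, d_ELK = 194.84 km.
Circle about each station: (x − 43.1)² + (y − 129.2)² = 46.48²; (x + 69.7)² + (y − 22.1)² = 157.24²; (x − 134.9)² + (y + 92.0)² = 194.84².
Subtracting the MCB equation from the MNV and ELK equations removes the quadratic terms:
-225.6 x − 214.2 y = -35767.78
183.6 x − 442.4 y = -27690.48
Solving the 2×2 system: x ≈ 71.1, y ≈ 92.1 km.

(71.1, 92.1)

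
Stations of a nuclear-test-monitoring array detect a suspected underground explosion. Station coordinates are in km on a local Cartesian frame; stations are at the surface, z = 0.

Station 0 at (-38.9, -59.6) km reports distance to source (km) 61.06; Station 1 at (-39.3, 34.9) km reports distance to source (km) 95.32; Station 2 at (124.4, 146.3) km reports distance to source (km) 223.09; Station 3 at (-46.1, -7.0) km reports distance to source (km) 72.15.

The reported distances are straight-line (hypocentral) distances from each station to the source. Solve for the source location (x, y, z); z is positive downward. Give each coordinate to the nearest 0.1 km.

Each station gives a sphere (x−x_i)² + (y−y_i)² + z² = d_i² (stations at z=0).
Subtracting the Station 0 sphere from Station 1 and Station 2: z² cancels, leaving linear equations in x and y:
-0.8 x + 189.0 y = -7660.45
326.6 x + 411.8 y = -14227.14
Solving: x ≈ 7.503, y ≈ -40.500 km (keep extra digits for the depth step; rounded: 7.5, -40.5).
Then from the Station 0 sphere: z² = 61.06² − (x + 38.9)² − (y + 59.6)² with x = 7.503, y = -40.500, so z ≈ 34.789 ≈ 34.8 km.
Check against Station 3 (with the unrounded solution): distance 72.15 ≈ 72.15 km. ✓

x ≈ 7.5 km, y ≈ -40.5 km, depth ≈ 34.8 km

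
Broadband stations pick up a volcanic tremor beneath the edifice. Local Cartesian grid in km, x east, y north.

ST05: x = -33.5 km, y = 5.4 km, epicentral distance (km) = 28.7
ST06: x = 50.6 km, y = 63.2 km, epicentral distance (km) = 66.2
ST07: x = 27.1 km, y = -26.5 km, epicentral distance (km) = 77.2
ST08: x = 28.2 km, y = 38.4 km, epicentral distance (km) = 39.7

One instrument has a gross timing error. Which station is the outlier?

Solve using three stations at a time. Using ST06, ST07, ST08 (subtract circle equations pairwise → linear system) gives (x, y) ≈ (-11.7, 40.4).
Distances from that point to each station vs reported:
  ST05: calculated 41.2 vs reported 28.7 → residual 12.5 km
  ST06: calculated 66.4 vs reported 66.2 → residual 0.2 km
  ST07: calculated 77.3 vs reported 77.2 → residual 0.1 km
  ST08: calculated 40.0 vs reported 39.7 → residual 0.3 km
ST06, ST07, ST08 are mutually consistent (residuals ≈ 0); ST05 is off by 12.5 km.

ST05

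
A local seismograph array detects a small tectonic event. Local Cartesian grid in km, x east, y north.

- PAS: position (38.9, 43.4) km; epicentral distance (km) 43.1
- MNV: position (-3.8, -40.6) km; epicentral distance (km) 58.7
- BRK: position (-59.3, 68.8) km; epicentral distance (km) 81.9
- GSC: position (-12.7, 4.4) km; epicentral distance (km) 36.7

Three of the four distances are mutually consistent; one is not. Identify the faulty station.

Solve using three stations at a time. Using PAS, MNV, BRK (subtract circle equations pairwise → linear system) gives (x, y) ≈ (4.5, 17.5).
Distances from that point to each station vs reported:
  PAS: calculated 43.1 vs reported 43.1 → residual 0.0 km
  MNV: calculated 58.7 vs reported 58.7 → residual 0.0 km
  BRK: calculated 81.9 vs reported 81.9 → residual 0.0 km
  GSC: calculated 21.6 vs reported 36.7 → residual 15.1 km
PAS, MNV, BRK are mutually consistent (residuals ≈ 0); GSC is off by 15.1 km.

GSC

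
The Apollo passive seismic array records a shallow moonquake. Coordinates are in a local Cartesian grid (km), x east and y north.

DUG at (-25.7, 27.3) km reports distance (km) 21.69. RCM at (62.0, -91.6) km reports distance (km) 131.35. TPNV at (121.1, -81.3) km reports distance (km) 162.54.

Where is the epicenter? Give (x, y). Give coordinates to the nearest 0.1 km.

-4.8 km east, 21.5 km north

Circle about each station: (x + 25.7)² + (y − 27.3)² = 21.69²; (x − 62.0)² + (y + 91.6)² = 131.35²; (x − 121.1)² + (y + 81.3)² = 162.54².
Subtracting pairs of circle equations eliminates x²+y² and gives linear equations (the radical axes):
175.4 x − 237.8 y = -5953.59
293.6 x − 217.2 y = -6079.68
Solving the 2×2 system: x ≈ -4.8, y ≈ 21.5 km.
Check against DUG (with the unrounded x, y): √((x + 25.7)²+(y − 27.3)²) = 21.68 ≈ 21.69 km. ✓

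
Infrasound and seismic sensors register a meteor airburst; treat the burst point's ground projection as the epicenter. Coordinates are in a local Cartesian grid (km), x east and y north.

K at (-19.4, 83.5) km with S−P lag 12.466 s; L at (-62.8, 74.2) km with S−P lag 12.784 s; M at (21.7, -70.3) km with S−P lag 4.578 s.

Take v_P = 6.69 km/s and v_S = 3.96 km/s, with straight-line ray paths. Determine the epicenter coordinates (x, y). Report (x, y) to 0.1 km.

Distance from S−P lag: d = Δt · v_P v_S / (v_P − v_S) = Δt · (6.69·3.96)/(6.69−3.96) ≈ 9.7042·Δt.
So d_K = 120.97, d_L = 124.06, d_M = 44.43 km.
Circle about each station: (x + 19.4)² + (y − 83.5)² = 120.97²; (x + 62.8)² + (y − 74.2)² = 124.06²; (x − 21.7)² + (y + 70.3)² = 44.43².
Subtracting pairs of circle equations eliminates x²+y² and gives linear equations (the radical axes):
-86.8 x − 18.6 y = 1343.73
82.2 x − 307.6 y = 10724.09
Solving the 2×2 system: x ≈ -7.6, y ≈ -36.9 km.
Check against K (with the unrounded x, y): √((x + 19.4)²+(y − 83.5)²) = 120.97 ≈ 120.97 km. ✓

-7.6 km east, -36.9 km north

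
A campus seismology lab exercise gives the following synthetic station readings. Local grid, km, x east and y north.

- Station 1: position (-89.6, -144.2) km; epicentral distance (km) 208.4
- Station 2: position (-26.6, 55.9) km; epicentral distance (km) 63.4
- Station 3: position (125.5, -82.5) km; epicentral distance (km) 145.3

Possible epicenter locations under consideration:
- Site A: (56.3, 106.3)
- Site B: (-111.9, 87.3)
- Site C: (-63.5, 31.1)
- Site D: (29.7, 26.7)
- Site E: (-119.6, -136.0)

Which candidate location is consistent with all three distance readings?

Site D

For each candidate, compare |candidate − station| to the reported distance:
Site A: residuals Station 1 81.5, Station 2 33.6, Station 3 55.8 → max 81.5 km
Site B: residuals Station 1 24.2, Station 2 27.5, Station 3 146.6 → max 146.6 km
Site C: residuals Station 1 31.2, Station 2 18.9, Station 3 75.2 → max 75.2 km
Site D: residuals Station 1 0.0, Station 2 0.0, Station 3 0.0 → max 0.0 km
Site E: residuals Station 1 177.3, Station 2 149.8, Station 3 105.6 → max 177.3 km
Only Site D has all residuals ≈ 0.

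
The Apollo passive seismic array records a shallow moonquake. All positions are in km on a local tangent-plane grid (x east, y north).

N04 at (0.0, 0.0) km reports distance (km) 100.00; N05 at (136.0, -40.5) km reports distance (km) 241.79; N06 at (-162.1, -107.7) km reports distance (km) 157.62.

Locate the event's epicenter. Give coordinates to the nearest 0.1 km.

(-93.9, 34.4)

Circle about each station: x² + y² = 100.00²; (x − 136.0)² + (y + 40.5)² = 241.79²; (x + 162.1)² + (y + 107.7)² = 157.62².
Subtracting the N04 equation from the N05 and N06 equations removes the quadratic terms:
272.0 x − 81.0 y = -28326.15
-324.2 x − 215.4 y = 23031.64
Solving the 2×2 system: x ≈ -93.9, y ≈ 34.4 km.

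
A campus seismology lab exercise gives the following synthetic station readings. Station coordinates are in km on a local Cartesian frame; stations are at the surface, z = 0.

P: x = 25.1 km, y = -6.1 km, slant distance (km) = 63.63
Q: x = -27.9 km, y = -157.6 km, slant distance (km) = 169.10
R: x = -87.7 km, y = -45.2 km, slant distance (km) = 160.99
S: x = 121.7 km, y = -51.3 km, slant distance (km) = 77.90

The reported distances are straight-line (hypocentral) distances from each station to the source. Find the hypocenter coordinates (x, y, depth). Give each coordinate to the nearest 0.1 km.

x ≈ 65.1 km, y ≈ -24.1 km, depth ≈ 46.1 km

Each station gives a sphere (x−x_i)² + (y−y_i)² + z² = d_i² (stations at z=0).
Subtracting the P sphere from Q and R: z² cancels, leaving linear equations in x and y:
-106.0 x − 303.0 y = 402.92
-225.6 x − 78.2 y = -12801.89
Solving: x ≈ 65.101, y ≈ -24.104 km (keep extra digits for the depth step; rounded: 65.1, -24.1).
Then from the P sphere: z² = 63.63² − (x − 25.1)² − (y + 6.1)² with x = 65.101, y = -24.104, so z ≈ 46.093 ≈ 46.1 km.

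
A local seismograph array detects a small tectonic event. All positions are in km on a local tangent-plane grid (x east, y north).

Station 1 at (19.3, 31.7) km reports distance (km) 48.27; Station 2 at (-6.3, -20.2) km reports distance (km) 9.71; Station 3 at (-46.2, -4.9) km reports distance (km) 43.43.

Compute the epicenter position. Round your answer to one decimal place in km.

Circle about each station: (x − 19.3)² + (y − 31.7)² = 48.27²; (x + 6.3)² + (y + 20.2)² = 9.71²; (x + 46.2)² + (y + 4.9)² = 43.43².
Subtracting the Station 1 equation from the Station 2 and Station 3 equations removes the quadratic terms:
-51.2 x − 103.8 y = 1306.06
-131.0 x − 73.2 y = 1224.90
Solving the 2×2 system: x ≈ -3.2, y ≈ -11.0 km.

x ≈ -3.2 km, y ≈ -11.0 km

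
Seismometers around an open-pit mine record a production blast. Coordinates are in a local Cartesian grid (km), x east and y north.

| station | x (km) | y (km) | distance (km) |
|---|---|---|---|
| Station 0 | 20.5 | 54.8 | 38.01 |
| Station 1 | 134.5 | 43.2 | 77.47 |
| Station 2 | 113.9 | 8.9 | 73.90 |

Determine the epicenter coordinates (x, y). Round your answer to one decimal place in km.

Circle about each station: (x − 20.5)² + (y − 54.8)² = 38.01²; (x − 134.5)² + (y − 43.2)² = 77.47²; (x − 113.9)² + (y − 8.9)² = 73.90².
Subtracting the Station 0 equation from the Station 1 and Station 2 equations removes the quadratic terms:
228.0 x − 23.2 y = 11976.36
186.8 x − 91.8 y = 5612.68
Solving the 2×2 system: x ≈ 58.4, y ≈ 57.7 km.

(58.4, 57.7)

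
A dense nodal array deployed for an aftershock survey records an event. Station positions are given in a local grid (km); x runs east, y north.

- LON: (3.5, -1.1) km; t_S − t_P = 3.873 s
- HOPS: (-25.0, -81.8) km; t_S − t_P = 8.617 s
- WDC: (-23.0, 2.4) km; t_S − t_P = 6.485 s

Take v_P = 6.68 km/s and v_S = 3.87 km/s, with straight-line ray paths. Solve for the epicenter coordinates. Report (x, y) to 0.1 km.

Distance from S−P lag: d = Δt · v_P v_S / (v_P − v_S) = Δt · (6.68·3.87)/(6.68−3.87) ≈ 9.1999·Δt.
So d_LON = 35.63, d_HOPS = 79.28, d_WDC = 59.66 km.
Circle about each station: (x − 3.5)² + (y + 1.1)² = 35.63²; (x + 25.0)² + (y + 81.8)² = 79.28²; (x + 23.0)² + (y − 2.4)² = 59.66².
Subtracting the LON equation from the HOPS and WDC equations removes the quadratic terms:
-57.0 x − 161.4 y = 2286.96
-53.0 x + 7.0 y = -1768.52
Solving the 2×2 system: x ≈ 30.1, y ≈ -24.8 km.

x ≈ 30.1 km, y ≈ -24.8 km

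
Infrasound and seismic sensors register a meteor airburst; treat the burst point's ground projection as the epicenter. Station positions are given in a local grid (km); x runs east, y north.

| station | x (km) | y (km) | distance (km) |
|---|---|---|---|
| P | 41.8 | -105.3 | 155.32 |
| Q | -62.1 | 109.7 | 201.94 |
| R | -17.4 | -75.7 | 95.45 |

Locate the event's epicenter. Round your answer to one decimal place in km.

Circle about each station: (x − 41.8)² + (y + 105.3)² = 155.32²; (x + 62.1)² + (y − 109.7)² = 201.94²; (x + 17.4)² + (y + 75.7)² = 95.45².
Subtracting the P equation from the Q and R equations removes the quadratic terms:
-207.8 x + 430.0 y = -13600.29
-118.4 x + 59.2 y = 8211.52
Solving the 2×2 system: x ≈ -112.3, y ≈ -85.9 km.

(-112.3, -85.9)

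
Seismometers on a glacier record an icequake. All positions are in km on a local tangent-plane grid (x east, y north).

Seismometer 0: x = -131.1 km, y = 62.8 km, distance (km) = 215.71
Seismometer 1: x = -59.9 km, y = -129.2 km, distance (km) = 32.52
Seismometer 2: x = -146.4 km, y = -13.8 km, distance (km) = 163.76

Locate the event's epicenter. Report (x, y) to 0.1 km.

x ≈ -27.5 km, y ≈ -126.4 km

Circle about each station: (x + 131.1)² + (y − 62.8)² = 215.71²; (x + 59.9)² + (y + 129.2)² = 32.52²; (x + 146.4)² + (y + 13.8)² = 163.76².
Subtracting the Seismometer 0 equation from the Seismometer 1 and Seismometer 2 equations removes the quadratic terms:
142.4 x − 384.0 y = 44622.85
-30.6 x − 153.2 y = 20205.82
Solving the 2×2 system: x ≈ -27.5, y ≈ -126.4 km.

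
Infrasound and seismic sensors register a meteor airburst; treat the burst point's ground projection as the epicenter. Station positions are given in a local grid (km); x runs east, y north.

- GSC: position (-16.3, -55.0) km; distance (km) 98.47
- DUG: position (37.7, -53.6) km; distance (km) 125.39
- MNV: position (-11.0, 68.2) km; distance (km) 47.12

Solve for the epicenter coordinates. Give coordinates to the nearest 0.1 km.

(-47.5, 38.4)

Circle about each station: (x + 16.3)² + (y + 55.0)² = 98.47²; (x − 37.7)² + (y + 53.6)² = 125.39²; (x + 11.0)² + (y − 68.2)² = 47.12².
Subtracting the GSC equation from the DUG and MNV equations removes the quadratic terms:
108.0 x + 2.8 y = -5022.75
10.6 x + 246.4 y = 8957.60
Solving the 2×2 system: x ≈ -47.5, y ≈ 38.4 km.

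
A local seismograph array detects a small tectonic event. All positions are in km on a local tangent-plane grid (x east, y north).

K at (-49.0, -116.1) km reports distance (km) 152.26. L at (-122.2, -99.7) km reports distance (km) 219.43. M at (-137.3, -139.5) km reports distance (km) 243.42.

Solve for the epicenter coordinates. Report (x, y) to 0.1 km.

94.5 km east, -65.2 km north

Circle about each station: (x + 49.0)² + (y + 116.1)² = 152.26²; (x + 122.2)² + (y + 99.7)² = 219.43²; (x + 137.3)² + (y + 139.5)² = 243.42².
Subtracting the K equation from the L and M equations removes the quadratic terms:
-146.4 x + 32.8 y = -15973.70
-176.6 x − 46.8 y = -13638.86
Solving the 2×2 system: x ≈ 94.5, y ≈ -65.2 km.
Check against K (with the unrounded x, y): √((x + 49.0)²+(y + 116.1)²) = 152.27 ≈ 152.26 km. ✓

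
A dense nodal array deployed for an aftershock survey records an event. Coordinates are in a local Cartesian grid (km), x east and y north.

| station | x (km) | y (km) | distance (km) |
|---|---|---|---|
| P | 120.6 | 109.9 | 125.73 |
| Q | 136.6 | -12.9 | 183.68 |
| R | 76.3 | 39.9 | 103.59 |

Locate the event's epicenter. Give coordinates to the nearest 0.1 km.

x ≈ -5.0 km, y ≈ 104.1 km

Circle about each station: (x − 120.6)² + (y − 109.9)² = 125.73²; (x − 136.6)² + (y + 12.9)² = 183.68²; (x − 76.3)² + (y − 39.9)² = 103.59².
Subtracting the P equation from the Q and R equations removes the quadratic terms:
32.0 x − 245.6 y = -25726.71
-88.6 x − 140.0 y = -14131.53
Solving the 2×2 system: x ≈ -5.0, y ≈ 104.1 km.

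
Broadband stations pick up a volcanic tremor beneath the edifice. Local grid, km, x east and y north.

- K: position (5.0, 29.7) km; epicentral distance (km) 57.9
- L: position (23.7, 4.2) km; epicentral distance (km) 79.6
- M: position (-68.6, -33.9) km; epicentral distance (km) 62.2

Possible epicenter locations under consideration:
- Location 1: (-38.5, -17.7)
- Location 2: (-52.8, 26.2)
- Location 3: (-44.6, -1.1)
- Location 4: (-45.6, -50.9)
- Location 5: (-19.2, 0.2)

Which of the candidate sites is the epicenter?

Location 2

For each candidate, compare |candidate − station| to the reported distance:
Location 1: residuals K 6.4, L 13.7, M 28.0 → max 28.0 km
Location 2: residuals K 0.0, L 0.0, M 0.1 → max 0.1 km
Location 3: residuals K 0.5, L 11.1, M 21.6 → max 21.6 km
Location 4: residuals K 37.3, L 8.9, M 33.6 → max 37.3 km
Location 5: residuals K 19.7, L 36.5, M 2.2 → max 36.5 km
Only Location 2 has all residuals ≈ 0.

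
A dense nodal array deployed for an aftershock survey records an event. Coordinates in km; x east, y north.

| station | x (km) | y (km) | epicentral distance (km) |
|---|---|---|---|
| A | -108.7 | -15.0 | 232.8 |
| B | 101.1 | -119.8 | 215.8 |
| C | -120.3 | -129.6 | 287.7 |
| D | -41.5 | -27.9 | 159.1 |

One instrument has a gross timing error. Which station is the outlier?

Solve using three stations at a time. Using B, C, D (subtract circle equations pairwise → linear system) gives (x, y) ≈ (62.5, 92.6).
Distances from that point to each station vs reported:
  A: calculated 202.2 vs reported 232.8 → residual 30.6 km
  B: calculated 215.9 vs reported 215.8 → residual 0.1 km
  C: calculated 287.8 vs reported 287.7 → residual 0.1 km
  D: calculated 159.2 vs reported 159.1 → residual 0.1 km
B, C, D are mutually consistent (residuals ≈ 0); A is off by 30.6 km.

A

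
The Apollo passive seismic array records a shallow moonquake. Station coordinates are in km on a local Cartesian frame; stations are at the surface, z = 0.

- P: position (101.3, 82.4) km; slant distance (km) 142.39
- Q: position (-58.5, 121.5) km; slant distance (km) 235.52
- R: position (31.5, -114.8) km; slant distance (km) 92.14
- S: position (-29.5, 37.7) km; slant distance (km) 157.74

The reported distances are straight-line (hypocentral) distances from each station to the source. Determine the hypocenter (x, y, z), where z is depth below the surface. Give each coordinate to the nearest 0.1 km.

(93.0, -55.5, 34.5)

Each station gives a sphere (x−x_i)² + (y−y_i)² + z² = d_i² (stations at z=0).
Subtracting the P sphere from Q and R: z² cancels, leaving linear equations in x and y:
-319.6 x + 78.2 y = -34061.71
-139.6 x − 394.4 y = 8904.97
Solving: x ≈ 92.997, y ≈ -55.495 km (keep extra digits for the depth step; rounded: 93.0, -55.5).
Then from the P sphere: z² = 142.39² − (x − 101.3)² − (y − 82.4)² with x = 92.997, y = -55.495, so z ≈ 34.510 ≈ 34.5 km.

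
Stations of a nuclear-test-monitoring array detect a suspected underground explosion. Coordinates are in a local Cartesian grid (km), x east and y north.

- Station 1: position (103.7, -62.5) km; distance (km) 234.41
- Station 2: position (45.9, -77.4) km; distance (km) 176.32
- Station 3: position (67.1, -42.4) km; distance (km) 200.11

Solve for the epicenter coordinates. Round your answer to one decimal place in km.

(-130.4, -74.6)

Circle about each station: (x − 103.7)² + (y + 62.5)² = 234.41²; (x − 45.9)² + (y + 77.4)² = 176.32²; (x − 67.1)² + (y + 42.4)² = 200.11².
Subtracting pairs of circle equations eliminates x²+y² and gives linear equations (the radical axes):
-115.6 x − 29.8 y = 17296.94
-73.2 x + 40.2 y = 6544.27
Solving the 2×2 system: x ≈ -130.4, y ≈ -74.6 km.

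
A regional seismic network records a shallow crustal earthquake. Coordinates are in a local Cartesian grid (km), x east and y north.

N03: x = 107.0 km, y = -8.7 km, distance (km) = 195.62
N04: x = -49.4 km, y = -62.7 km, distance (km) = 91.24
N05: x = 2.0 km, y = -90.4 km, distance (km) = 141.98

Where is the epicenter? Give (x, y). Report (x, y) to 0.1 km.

Circle about each station: (x − 107.0)² + (y + 8.7)² = 195.62²; (x + 49.4)² + (y + 62.7)² = 91.24²; (x − 2.0)² + (y + 90.4)² = 141.98².
Subtracting pairs of circle equations eliminates x²+y² and gives linear equations (the radical axes):
-312.8 x − 108.0 y = 24789.41
-210.0 x − 163.4 y = 14760.33
Solving the 2×2 system: x ≈ -86.4, y ≈ 20.7 km.

(-86.4, 20.7)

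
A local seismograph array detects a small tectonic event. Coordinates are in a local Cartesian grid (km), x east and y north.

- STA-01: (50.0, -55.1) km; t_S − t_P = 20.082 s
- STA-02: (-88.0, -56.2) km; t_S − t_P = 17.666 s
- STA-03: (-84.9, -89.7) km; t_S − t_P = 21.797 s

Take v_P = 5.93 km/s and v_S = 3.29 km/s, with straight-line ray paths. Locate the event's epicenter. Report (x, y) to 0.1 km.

-38.0 km east, 64.4 km north

Distance from S−P lag: d = Δt · v_P v_S / (v_P − v_S) = Δt · (5.93·3.29)/(5.93−3.29) ≈ 7.3900·Δt.
So d_STA-01 = 148.41, d_STA-02 = 130.55, d_STA-03 = 161.08 km.
Circle about each station: (x − 50.0)² + (y + 55.1)² = 148.41²; (x + 88.0)² + (y + 56.2)² = 130.55²; (x + 84.9)² + (y + 89.7)² = 161.08².
Subtracting the STA-01 equation from the STA-02 and STA-03 equations removes the quadratic terms:
-276.0 x − 2.2 y = 10348.66
-269.8 x − 69.2 y = 5796.85
Solving the 2×2 system: x ≈ -38.0, y ≈ 64.4 km.
Check against STA-01 (with the unrounded x, y): √((x − 50.0)²+(y + 55.1)²) = 148.43 ≈ 148.41 km. ✓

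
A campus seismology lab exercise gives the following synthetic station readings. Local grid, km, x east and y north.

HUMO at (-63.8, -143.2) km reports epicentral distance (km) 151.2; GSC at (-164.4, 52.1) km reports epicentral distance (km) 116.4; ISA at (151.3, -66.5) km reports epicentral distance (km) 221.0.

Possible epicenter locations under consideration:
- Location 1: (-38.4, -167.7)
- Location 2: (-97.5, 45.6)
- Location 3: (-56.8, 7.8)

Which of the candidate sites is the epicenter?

Location 3

For each candidate, compare |candidate − station| to the reported distance:
Location 1: residuals HUMO 115.9, GSC 137.0, ISA 6.0 → max 137.0 km
Location 2: residuals HUMO 40.6, GSC 49.2, ISA 51.9 → max 51.9 km
Location 3: residuals HUMO 0.0, GSC 0.0, ISA 0.0 → max 0.0 km
Only Location 3 has all residuals ≈ 0.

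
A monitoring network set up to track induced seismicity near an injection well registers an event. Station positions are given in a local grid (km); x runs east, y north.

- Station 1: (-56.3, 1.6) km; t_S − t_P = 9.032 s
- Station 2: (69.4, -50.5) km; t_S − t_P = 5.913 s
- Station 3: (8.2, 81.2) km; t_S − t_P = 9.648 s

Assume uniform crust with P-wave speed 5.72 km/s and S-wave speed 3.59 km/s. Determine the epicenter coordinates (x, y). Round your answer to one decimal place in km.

x ≈ 30.1 km, y ≈ -9.2 km

Distance from S−P lag: d = Δt · v_P v_S / (v_P − v_S) = Δt · (5.72·3.59)/(5.72−3.59) ≈ 9.6408·Δt.
So d_Station 1 = 87.08, d_Station 2 = 57.01, d_Station 3 = 93.01 km.
Circle about each station: (x + 56.3)² + (y − 1.6)² = 87.08²; (x − 69.4)² + (y + 50.5)² = 57.01²; (x − 8.2)² + (y − 81.2)² = 93.01².
Subtracting the Station 1 equation from the Station 2 and Station 3 equations removes the quadratic terms:
251.4 x − 104.2 y = 8527.15
129.0 x + 159.2 y = 2420.50
Solving the 2×2 system: x ≈ 30.1, y ≈ -9.2 km.
Check against Station 1 (with the unrounded x, y): √((x + 56.3)²+(y − 1.6)²) = 87.08 ≈ 87.08 km. ✓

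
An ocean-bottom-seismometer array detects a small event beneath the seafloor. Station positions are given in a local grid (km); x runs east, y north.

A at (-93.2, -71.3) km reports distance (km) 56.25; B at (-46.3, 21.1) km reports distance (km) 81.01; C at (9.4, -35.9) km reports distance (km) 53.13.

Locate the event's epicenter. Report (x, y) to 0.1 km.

Circle about each station: (x + 93.2)² + (y + 71.3)² = 56.25²; (x + 46.3)² + (y − 21.1)² = 81.01²; (x − 9.4)² + (y + 35.9)² = 53.13².
Subtracting the A equation from the B and C equations removes the quadratic terms:
93.8 x + 184.8 y = -14579.59
205.2 x + 70.8 y = -12051.49
Solving the 2×2 system: x ≈ -38.2, y ≈ -59.5 km.
Check against A (with the unrounded x, y): √((x + 93.2)²+(y + 71.3)²) = 56.25 ≈ 56.25 km. ✓

-38.2 km east, -59.5 km north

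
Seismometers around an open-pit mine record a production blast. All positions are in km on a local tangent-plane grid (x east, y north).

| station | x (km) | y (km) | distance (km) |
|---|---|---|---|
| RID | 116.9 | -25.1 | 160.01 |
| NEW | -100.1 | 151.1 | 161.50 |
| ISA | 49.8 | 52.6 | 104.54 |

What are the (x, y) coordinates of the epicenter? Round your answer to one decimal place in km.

Circle about each station: (x − 116.9)² + (y + 25.1)² = 160.01²; (x + 100.1)² + (y − 151.1)² = 161.50²; (x − 49.8)² + (y − 52.6)² = 104.54².
Subtracting the RID equation from the NEW and ISA equations removes the quadratic terms:
-434.0 x + 352.4 y = 18076.55
-134.2 x + 155.4 y = 5625.77
Solving the 2×2 system: x ≈ -41.0, y ≈ 0.8 km.

-41.0 km east, 0.8 km north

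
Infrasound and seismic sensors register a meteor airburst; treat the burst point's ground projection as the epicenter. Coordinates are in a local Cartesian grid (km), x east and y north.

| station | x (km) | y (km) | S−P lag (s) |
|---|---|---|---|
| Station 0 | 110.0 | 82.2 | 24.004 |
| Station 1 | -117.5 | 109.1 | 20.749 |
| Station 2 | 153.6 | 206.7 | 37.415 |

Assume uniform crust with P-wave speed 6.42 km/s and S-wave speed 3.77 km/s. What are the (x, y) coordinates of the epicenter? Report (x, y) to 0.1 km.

Distance from S−P lag: d = Δt · v_P v_S / (v_P − v_S) = Δt · (6.42·3.77)/(6.42−3.77) ≈ 9.1334·Δt.
So d_Station 0 = 219.24, d_Station 1 = 189.51, d_Station 2 = 341.72 km.
Circle about each station: (x − 110.0)² + (y − 82.2)² = 219.24²; (x + 117.5)² + (y − 109.1)² = 189.51²; (x − 153.6)² + (y − 206.7)² = 341.72².
Subtracting pairs of circle equations eliminates x²+y² and gives linear equations (the radical axes):
-455.0 x + 53.8 y = 19004.36
87.2 x + 249.0 y = -21245.37
Solving the 2×2 system: x ≈ -49.8, y ≈ -67.9 km.

x ≈ -49.8 km, y ≈ -67.9 km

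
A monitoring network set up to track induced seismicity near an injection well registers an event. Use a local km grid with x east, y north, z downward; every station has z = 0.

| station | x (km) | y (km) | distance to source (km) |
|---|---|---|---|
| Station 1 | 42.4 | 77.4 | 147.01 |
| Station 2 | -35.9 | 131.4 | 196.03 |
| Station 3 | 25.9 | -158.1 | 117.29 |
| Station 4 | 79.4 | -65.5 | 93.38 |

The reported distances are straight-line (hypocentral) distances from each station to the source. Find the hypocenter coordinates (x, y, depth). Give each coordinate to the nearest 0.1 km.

Each station gives a sphere (x−x_i)² + (y−y_i)² + z² = d_i² (stations at z=0).
Subtracting the Station 1 sphere from Station 2 and Station 3: z² cancels, leaving linear equations in x and y:
-156.6 x + 108.0 y = -6049.57
-33.0 x − 471.0 y = 25732.90
Solving: x ≈ 0.908, y ≈ -54.698 km (keep extra digits for the depth step; rounded: 0.9, -54.7).
Then from the Station 1 sphere: z² = 147.01² − (x − 42.4)² − (y − 77.4)² with x = 0.908, y = -54.698, so z ≈ 49.401 ≈ 49.4 km.

x ≈ 0.9 km, y ≈ -54.7 km, depth ≈ 49.4 km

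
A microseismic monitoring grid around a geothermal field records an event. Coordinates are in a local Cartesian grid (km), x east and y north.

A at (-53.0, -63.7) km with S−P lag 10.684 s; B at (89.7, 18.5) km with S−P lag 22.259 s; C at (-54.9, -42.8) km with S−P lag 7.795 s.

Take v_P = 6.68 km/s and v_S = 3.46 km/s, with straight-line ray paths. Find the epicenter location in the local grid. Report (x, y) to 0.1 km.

-69.9 km east, 11.1 km north

Distance from S−P lag: d = Δt · v_P v_S / (v_P − v_S) = Δt · (6.68·3.46)/(6.68−3.46) ≈ 7.1779·Δt.
So d_A = 76.69, d_B = 159.77, d_C = 55.95 km.
Circle about each station: (x + 53.0)² + (y + 63.7)² = 76.69²; (x − 89.7)² + (y − 18.5)² = 159.77²; (x + 54.9)² + (y + 42.8)² = 55.95².
Subtracting the A equation from the B and C equations removes the quadratic terms:
285.4 x + 164.4 y = -18123.45
-3.8 x + 41.8 y = 730.11
Solving the 2×2 system: x ≈ -69.9, y ≈ 11.1 km.
Check against A (with the unrounded x, y): √((x + 53.0)²+(y + 63.7)²) = 76.70 ≈ 76.69 km. ✓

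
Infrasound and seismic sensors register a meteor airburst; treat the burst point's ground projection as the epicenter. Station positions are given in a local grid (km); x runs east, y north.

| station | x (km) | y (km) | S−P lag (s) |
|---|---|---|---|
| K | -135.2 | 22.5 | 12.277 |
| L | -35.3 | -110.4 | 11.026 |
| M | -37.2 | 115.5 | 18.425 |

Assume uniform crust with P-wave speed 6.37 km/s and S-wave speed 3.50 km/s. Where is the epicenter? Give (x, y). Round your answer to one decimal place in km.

-53.5 km east, -26.7 km north

Distance from S−P lag: d = Δt · v_P v_S / (v_P − v_S) = Δt · (6.37·3.50)/(6.37−3.50) ≈ 7.7683·Δt.
So d_K = 95.37, d_L = 85.65, d_M = 143.13 km.
Circle about each station: (x + 135.2)² + (y − 22.5)² = 95.37²; (x + 35.3)² + (y + 110.4)² = 85.65²; (x + 37.2)² + (y − 115.5)² = 143.13².
Subtracting the K equation from the L and M equations removes the quadratic terms:
199.8 x − 265.8 y = -3591.53
196.0 x + 186.0 y = -15451.96
Solving the 2×2 system: x ≈ -53.5, y ≈ -26.7 km.
Check against K (with the unrounded x, y): √((x + 135.2)²+(y − 22.5)²) = 95.37 ≈ 95.37 km. ✓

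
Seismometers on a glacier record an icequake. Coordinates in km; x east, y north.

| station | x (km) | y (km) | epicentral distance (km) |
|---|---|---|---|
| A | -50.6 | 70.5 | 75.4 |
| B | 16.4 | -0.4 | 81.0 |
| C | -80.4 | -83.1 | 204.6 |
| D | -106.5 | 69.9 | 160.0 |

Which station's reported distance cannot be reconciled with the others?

A

Solve using three stations at a time. Using B, C, D (subtract circle equations pairwise → linear system) gives (x, y) ≈ (53.5, 71.6).
Distances from that point to each station vs reported:
  A: calculated 104.1 vs reported 75.4 → residual 28.7 km
  B: calculated 81.0 vs reported 81.0 → residual 0.0 km
  C: calculated 204.6 vs reported 204.6 → residual 0.0 km
  D: calculated 160.0 vs reported 160.0 → residual 0.0 km
B, C, D are mutually consistent (residuals ≈ 0); A is off by 28.7 km.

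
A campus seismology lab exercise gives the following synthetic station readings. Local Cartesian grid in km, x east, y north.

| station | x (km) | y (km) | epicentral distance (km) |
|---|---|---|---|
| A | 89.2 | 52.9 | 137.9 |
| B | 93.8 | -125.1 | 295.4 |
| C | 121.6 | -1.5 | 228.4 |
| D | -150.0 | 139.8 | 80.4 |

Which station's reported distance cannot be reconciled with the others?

Solve using three stations at a time. Using B, C, D (subtract circle equations pairwise → linear system) gives (x, y) ≈ (-72.3, 119.2).
Distances from that point to each station vs reported:
  A: calculated 174.6 vs reported 137.9 → residual 36.7 km
  B: calculated 295.4 vs reported 295.4 → residual 0.0 km
  C: calculated 228.4 vs reported 228.4 → residual 0.0 km
  D: calculated 80.4 vs reported 80.4 → residual 0.0 km
B, C, D are mutually consistent (residuals ≈ 0); A is off by 36.7 km.

A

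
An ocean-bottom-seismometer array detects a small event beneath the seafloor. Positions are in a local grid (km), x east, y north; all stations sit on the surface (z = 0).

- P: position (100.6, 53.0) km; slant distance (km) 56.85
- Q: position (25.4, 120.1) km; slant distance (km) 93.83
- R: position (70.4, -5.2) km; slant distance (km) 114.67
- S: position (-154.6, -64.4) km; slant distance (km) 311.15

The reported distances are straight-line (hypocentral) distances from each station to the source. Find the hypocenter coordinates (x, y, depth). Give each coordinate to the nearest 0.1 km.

Each station gives a sphere (x−x_i)² + (y−y_i)² + z² = d_i² (stations at z=0).
Subtracting the P sphere from Q and R: z² cancels, leaving linear equations in x and y:
-150.4 x + 134.2 y = -3432.34
-60.4 x − 116.4 y = -17863.45
Solving: x ≈ 109.198, y ≈ 96.803 km (keep extra digits for the depth step; rounded: 109.2, 96.8).
Then from the P sphere: z² = 56.85² − (x − 100.6)² − (y − 53.0)² with x = 109.198, y = 96.803, so z ≈ 35.204 ≈ 35.2 km.
Check against S (with the unrounded solution): distance 311.15 ≈ 311.15 km. ✓

x ≈ 109.2 km, y ≈ 96.8 km, depth ≈ 35.2 km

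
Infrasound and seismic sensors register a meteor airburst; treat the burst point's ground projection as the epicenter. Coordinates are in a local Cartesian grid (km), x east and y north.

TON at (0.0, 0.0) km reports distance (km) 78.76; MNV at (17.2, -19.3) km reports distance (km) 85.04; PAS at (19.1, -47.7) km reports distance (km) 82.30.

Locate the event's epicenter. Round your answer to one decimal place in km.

(-63.2, -47.0)

Circle about each station: x² + y² = 78.76²; (x − 17.2)² + (y + 19.3)² = 85.04²; (x − 19.1)² + (y + 47.7)² = 82.30².
Subtracting the TON equation from the MNV and PAS equations removes the quadratic terms:
34.4 x − 38.6 y = -360.33
38.2 x − 95.4 y = 2069.95
Solving the 2×2 system: x ≈ -63.2, y ≈ -47.0 km.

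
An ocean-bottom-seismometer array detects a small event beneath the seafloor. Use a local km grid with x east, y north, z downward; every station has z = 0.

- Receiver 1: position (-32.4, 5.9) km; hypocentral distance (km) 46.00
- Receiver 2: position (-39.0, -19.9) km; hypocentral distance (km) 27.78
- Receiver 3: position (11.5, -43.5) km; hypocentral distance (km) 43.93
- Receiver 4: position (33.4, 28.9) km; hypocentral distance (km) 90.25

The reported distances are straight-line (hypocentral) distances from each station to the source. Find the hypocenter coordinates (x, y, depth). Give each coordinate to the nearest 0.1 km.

(-26.9, -35.3, 19.7)

Each station gives a sphere (x−x_i)² + (y−y_i)² + z² = d_i² (stations at z=0).
Subtracting the Receiver 1 sphere from Receiver 2 and Receiver 3: z² cancels, leaving linear equations in x and y:
-13.2 x − 51.6 y = 2176.71
87.8 x − 98.8 y = 1126.09
Solving: x ≈ -26.900, y ≈ -35.303 km (keep extra digits for the depth step; rounded: -26.9, -35.3).
Then from the Receiver 1 sphere: z² = 46.00² − (x + 32.4)² − (y − 5.9)² with x = -26.900, y = -35.303, so z ≈ 19.699 ≈ 19.7 km.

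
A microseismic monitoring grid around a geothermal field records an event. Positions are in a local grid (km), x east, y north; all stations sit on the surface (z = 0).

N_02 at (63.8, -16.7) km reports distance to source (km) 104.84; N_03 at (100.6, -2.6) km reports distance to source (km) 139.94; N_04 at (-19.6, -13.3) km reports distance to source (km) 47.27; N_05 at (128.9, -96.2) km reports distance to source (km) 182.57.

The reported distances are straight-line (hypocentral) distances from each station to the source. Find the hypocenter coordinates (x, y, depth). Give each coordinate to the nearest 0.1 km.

(-30.6, -19.9, 45.5)

Each station gives a sphere (x−x_i)² + (y−y_i)² + z² = d_i² (stations at z=0).
Subtracting the N_02 sphere from N_03 and N_04: z² cancels, leaving linear equations in x and y:
73.6 x + 28.2 y = -2813.99
-166.8 x + 6.8 y = 4968.69
Solving: x ≈ -30.600, y ≈ -19.922 km (keep extra digits for the depth step; rounded: -30.6, -19.9).
Then from the N_02 sphere: z² = 104.84² − (x − 63.8)² − (y + 16.7)² with x = -30.600, y = -19.922, so z ≈ 45.494 ≈ 45.5 km.
Check against N_05 (with the unrounded solution): distance 182.56 ≈ 182.57 km. ✓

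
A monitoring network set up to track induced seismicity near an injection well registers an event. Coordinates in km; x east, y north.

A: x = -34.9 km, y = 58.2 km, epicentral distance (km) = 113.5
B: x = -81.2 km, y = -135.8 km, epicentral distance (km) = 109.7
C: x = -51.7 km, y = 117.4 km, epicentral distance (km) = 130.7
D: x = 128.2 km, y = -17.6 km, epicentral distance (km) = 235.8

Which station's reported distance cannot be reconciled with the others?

Solve using three stations at a time. Using A, B, D (subtract circle equations pairwise → linear system) gives (x, y) ≈ (-107.3, -29.2).
Distances from that point to each station vs reported:
  A: calculated 113.5 vs reported 113.5 → residual 0.0 km
  B: calculated 109.7 vs reported 109.7 → residual 0.0 km
  C: calculated 156.8 vs reported 130.7 → residual 26.1 km
  D: calculated 235.8 vs reported 235.8 → residual 0.0 km
A, B, D are mutually consistent (residuals ≈ 0); C is off by 26.1 km.

C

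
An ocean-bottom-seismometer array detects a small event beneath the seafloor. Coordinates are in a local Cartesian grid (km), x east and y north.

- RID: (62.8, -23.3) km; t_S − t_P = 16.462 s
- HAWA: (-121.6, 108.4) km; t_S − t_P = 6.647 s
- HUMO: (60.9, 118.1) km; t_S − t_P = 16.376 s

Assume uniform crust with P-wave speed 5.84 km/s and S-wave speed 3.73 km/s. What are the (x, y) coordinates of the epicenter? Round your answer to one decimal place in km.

(-92.2, 46.4)

Distance from S−P lag: d = Δt · v_P v_S / (v_P − v_S) = Δt · (5.84·3.73)/(5.84−3.73) ≈ 10.3238·Δt.
So d_RID = 169.95, d_HAWA = 68.62, d_HUMO = 169.06 km.
Circle about each station: (x − 62.8)² + (y + 23.3)² = 169.95²; (x + 121.6)² + (y − 108.4)² = 68.62²; (x − 60.9)² + (y − 118.1)² = 169.06².
Subtracting pairs of circle equations eliminates x²+y² and gives linear equations (the radical axes):
-368.8 x + 263.4 y = 46224.69
-3.8 x + 282.8 y = 13471.41
Solving the 2×2 system: x ≈ -92.2, y ≈ 46.4 km.
Check against RID (with the unrounded x, y): √((x − 62.8)²+(y + 23.3)²) = 169.95 ≈ 169.95 km. ✓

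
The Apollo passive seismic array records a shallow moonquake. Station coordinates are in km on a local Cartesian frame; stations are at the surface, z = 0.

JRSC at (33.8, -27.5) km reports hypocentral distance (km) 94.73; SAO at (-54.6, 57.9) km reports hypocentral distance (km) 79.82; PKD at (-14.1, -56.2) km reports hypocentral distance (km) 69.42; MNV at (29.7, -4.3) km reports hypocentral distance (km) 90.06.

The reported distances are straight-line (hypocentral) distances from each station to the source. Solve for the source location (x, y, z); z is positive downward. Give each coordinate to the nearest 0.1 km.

x ≈ -51.4 km, y ≈ -12.0 km, depth ≈ 38.4 km

Each station gives a sphere (x−x_i)² + (y−y_i)² + z² = d_i² (stations at z=0).
Subtracting the JRSC sphere from SAO and PKD: z² cancels, leaving linear equations in x and y:
-176.8 x + 170.8 y = 7037.42
-95.8 x − 57.4 y = 5613.20
Solving: x ≈ -51.401, y ≈ -12.004 km (keep extra digits for the depth step; rounded: -51.4, -12.0).
Then from the JRSC sphere: z² = 94.73² − (x − 33.8)² − (y + 27.5)² with x = -51.401, y = -12.004, so z ≈ 38.398 ≈ 38.4 km.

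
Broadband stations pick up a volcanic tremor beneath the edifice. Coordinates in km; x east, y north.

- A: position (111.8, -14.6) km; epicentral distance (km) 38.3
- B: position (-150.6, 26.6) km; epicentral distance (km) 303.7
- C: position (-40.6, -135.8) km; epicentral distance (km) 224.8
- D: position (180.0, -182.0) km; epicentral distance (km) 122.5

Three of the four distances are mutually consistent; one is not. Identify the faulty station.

Solve using three stations at a time. Using A, B, C (subtract circle equations pairwise → linear system) gives (x, y) ≈ (150.0, -16.6).
Distances from that point to each station vs reported:
  A: calculated 38.3 vs reported 38.3 → residual 0.0 km
  B: calculated 303.7 vs reported 303.7 → residual 0.0 km
  C: calculated 224.8 vs reported 224.8 → residual 0.0 km
  D: calculated 168.1 vs reported 122.5 → residual 45.6 km
A, B, C are mutually consistent (residuals ≈ 0); D is off by 45.6 km.

D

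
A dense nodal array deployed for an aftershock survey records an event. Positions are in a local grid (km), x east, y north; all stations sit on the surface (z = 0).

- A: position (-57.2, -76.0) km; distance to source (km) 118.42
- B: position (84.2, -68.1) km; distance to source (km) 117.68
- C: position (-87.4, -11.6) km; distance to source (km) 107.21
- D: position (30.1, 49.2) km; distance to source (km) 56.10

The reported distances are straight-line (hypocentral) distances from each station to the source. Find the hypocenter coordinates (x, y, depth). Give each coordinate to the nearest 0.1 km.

(9.3, 14.1, 38.5)

Each station gives a sphere (x−x_i)² + (y−y_i)² + z² = d_i² (stations at z=0).
Subtracting the A sphere from B and C: z² cancels, leaving linear equations in x and y:
282.8 x + 15.8 y = 2854.12
-60.4 x + 128.8 y = 1254.79
Solving: x ≈ 9.304, y ≈ 14.105 km (keep extra digits for the depth step; rounded: 9.3, 14.1).
Then from the A sphere: z² = 118.42² − (x + 57.2)² − (y + 76.0)² with x = 9.304, y = 14.105, so z ≈ 38.492 ≈ 38.5 km.
Check against D (with the unrounded solution): distance 56.09 ≈ 56.10 km. ✓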